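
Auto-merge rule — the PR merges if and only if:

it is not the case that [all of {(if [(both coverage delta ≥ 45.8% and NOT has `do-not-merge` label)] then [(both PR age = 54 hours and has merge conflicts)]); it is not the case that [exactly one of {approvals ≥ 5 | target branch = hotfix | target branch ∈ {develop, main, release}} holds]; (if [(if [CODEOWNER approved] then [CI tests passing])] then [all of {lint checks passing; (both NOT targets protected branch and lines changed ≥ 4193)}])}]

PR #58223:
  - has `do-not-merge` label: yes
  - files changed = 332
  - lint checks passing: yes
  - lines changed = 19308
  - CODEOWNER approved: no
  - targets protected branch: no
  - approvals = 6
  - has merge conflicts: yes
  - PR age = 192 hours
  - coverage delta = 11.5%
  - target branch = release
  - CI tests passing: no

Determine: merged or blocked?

Blocked

Atomic conditions:
  coverage delta ≥ 45.8%: 11.5 ≥ 45.8 is false
  NOT has `do-not-merge` label: yes → false
  PR age = 54 hours: 192 == 54 is false
  has merge conflicts: yes → true
  approvals ≥ 5: 6 ≥ 5 is true
  target branch = hotfix: release == hotfix is false
  target branch ∈ {develop, main, release}: release is in the set → true
  CODEOWNER approved: no → false
  CI tests passing: no → false
  lint checks passing: yes → true
  NOT targets protected branch: no → true
  lines changed ≥ 4193: 19308 ≥ 4193 is true
Combine:
[1.1.1] false AND false = false
[1.1.2] false AND true = false
[1.1] false → false (antecedent false ⇒ implication holds) = true
[1.2.1] exactly-one(true, false, true) = false
[1.2] NOT false = true
[1.3.1] false → false (antecedent false ⇒ implication holds) = true
[1.3.2.2] true AND true = true
[1.3.2] true AND true = true
[1.3] true → true = true
[1] true AND true AND true = true
[root] NOT true = false
Overall: false → blocked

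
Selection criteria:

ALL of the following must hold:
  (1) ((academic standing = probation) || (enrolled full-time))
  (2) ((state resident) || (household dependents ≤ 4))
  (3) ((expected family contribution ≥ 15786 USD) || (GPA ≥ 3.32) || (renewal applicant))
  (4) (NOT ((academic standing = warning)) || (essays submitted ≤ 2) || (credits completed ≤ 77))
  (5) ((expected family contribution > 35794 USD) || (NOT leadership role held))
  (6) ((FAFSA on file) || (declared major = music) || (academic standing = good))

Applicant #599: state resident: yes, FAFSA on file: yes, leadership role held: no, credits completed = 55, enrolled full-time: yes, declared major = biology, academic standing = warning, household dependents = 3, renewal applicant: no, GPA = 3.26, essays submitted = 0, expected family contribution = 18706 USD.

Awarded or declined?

Awarded

Atomic conditions:
  academic standing = probation: warning == probation is false
  enrolled full-time: yes → true
  state resident: yes → true
  household dependents ≤ 4: 3 ≤ 4 is true
  expected family contribution ≥ 15786 USD: 18706 ≥ 15786 is true
  GPA ≥ 3.32: 3.26 ≥ 3.32 is false
  renewal applicant: no → false
  academic standing = warning: warning == warning is true
  essays submitted ≤ 2: 0 ≤ 2 is true
  credits completed ≤ 77: 55 ≤ 77 is true
  expected family contribution > 35794 USD: 18706 > 35794 is false
  NOT leadership role held: no → true
  FAFSA on file: yes → true
  declared major = music: biology == music is false
  academic standing = good: warning == good is false
Combine:
[1] false OR true = true
[2] true OR true = true
[3] true OR false OR false = true
[4.1] NOT true = false
[4] false OR true OR true = true
[5] false OR true = true
[6] true OR false OR false = true
[root] true AND true AND true AND true AND true AND true = true
Overall: true → awarded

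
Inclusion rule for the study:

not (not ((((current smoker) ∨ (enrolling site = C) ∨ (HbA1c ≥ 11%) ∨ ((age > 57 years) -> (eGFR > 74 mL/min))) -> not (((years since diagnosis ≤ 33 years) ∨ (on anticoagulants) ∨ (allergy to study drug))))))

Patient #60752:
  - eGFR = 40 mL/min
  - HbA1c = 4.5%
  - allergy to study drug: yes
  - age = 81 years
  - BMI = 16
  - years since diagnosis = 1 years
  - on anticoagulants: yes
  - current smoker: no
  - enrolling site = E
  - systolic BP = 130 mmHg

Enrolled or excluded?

Atomic conditions:
  current smoker: no → false
  enrolling site = C: E == C is false
  HbA1c ≥ 11%: 4.5 ≥ 11 is false
  age > 57 years: 81 > 57 is true
  eGFR > 74 mL/min: 40 > 74 is false
  years since diagnosis ≤ 33 years: 1 ≤ 33 is true
  on anticoagulants: yes → true
  allergy to study drug: yes → true
Combine:
[1.1.1.4] true → false = false
[1.1.1] false OR false OR false OR false = false
[1.1.2.1] true OR true OR true = true
[1.1.2] NOT true = false
[1.1] false → false (antecedent false ⇒ implication holds) = true
[1] NOT true = false
[root] NOT false = true
Overall: true → enrolled

Enrolled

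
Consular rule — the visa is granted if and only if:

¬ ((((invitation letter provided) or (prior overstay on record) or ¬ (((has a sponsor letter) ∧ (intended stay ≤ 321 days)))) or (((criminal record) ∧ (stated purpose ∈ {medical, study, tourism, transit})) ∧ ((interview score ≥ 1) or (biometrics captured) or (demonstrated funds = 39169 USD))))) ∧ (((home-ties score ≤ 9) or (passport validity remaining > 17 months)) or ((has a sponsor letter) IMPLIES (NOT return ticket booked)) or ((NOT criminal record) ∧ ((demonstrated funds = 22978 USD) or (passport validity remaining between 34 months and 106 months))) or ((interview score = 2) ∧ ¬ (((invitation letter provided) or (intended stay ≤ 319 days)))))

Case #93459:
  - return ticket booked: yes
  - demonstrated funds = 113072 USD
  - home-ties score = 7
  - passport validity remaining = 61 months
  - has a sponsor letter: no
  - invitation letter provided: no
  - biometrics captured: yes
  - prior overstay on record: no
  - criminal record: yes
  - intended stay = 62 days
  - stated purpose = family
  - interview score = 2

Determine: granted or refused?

Atomic conditions:
  invitation letter provided: no → false
  prior overstay on record: no → false
  has a sponsor letter: no → false
  intended stay ≤ 321 days: 62 ≤ 321 is true
  criminal record: yes → true
  stated purpose ∈ {medical, study, tourism, transit}: family is not in the set → false
  interview score ≥ 1: 2 ≥ 1 is true
  biometrics captured: yes → true
  demonstrated funds = 39169 USD: 113072 == 39169 is false
  home-ties score ≤ 9: 7 ≤ 9 is true
  passport validity remaining > 17 months: 61 > 17 is true
  NOT return ticket booked: yes → false
  NOT criminal record: yes → false
  demonstrated funds = 22978 USD: 113072 == 22978 is false
  passport validity remaining between 34 months and 106 months: 61 in [34, 106] is true
  interview score = 2: 2 == 2 is true
  intended stay ≤ 319 days: 62 ≤ 319 is true
Combine:
[1.1.1.3.1] false AND true = false
[1.1.1.3] NOT false = true
[1.1.1] false OR false OR true = true
[1.1.2.1] true AND false = false
[1.1.2.2] true OR true OR false = true
[1.1.2] false AND true = false
[1.1] true OR false = true
[1] NOT true = false
[2.1] true OR true = true
[2.2] false → false (antecedent false ⇒ implication holds) = true
[2.3.2] false OR true = true
[2.3] false AND true = false
[2.4.2.1] false OR true = true
[2.4.2] NOT true = false
[2.4] true AND false = false
[2] true OR true OR false OR false = true
[root] false AND true = false
Overall: false → refused

Refused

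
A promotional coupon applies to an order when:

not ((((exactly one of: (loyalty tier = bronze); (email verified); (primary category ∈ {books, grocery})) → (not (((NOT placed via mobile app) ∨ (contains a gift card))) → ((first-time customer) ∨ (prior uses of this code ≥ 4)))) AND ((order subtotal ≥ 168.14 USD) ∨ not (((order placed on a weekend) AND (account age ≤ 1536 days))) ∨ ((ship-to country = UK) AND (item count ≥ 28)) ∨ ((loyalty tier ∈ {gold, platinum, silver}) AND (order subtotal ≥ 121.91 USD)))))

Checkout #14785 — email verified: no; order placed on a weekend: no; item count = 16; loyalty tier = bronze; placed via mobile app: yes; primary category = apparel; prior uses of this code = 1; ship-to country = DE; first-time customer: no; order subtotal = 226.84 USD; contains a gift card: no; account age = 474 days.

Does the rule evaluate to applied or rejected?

Atomic conditions:
  loyalty tier = bronze: bronze == bronze is true
  email verified: no → false
  primary category ∈ {books, grocery}: apparel is not in the set → false
  NOT placed via mobile app: yes → false
  contains a gift card: no → false
  first-time customer: no → false
  prior uses of this code ≥ 4: 1 ≥ 4 is false
  order subtotal ≥ 168.14 USD: 226.84 ≥ 168.14 is true
  order placed on a weekend: no → false
  account age ≤ 1536 days: 474 ≤ 1536 is true
  ship-to country = UK: DE == UK is false
  item count ≥ 28: 16 ≥ 28 is false
  loyalty tier ∈ {gold, platinum, silver}: bronze is not in the set → false
  order subtotal ≥ 121.91 USD: 226.84 ≥ 121.91 is true
Combine:
[1.1.1] exactly-one(true, false, false) = true
[1.1.2.1.1] false OR false = false
[1.1.2.1] NOT false = true
[1.1.2.2] false OR false = false
[1.1.2] true → false = false
[1.1] true → false = false
[1.2.2.1] false AND true = false
[1.2.2] NOT false = true
[1.2.3] false AND false = false
[1.2.4] false AND true = false
[1.2] true OR true OR false OR false = true
[1] false AND true = false
[root] NOT false = true
Overall: true → applied

Applied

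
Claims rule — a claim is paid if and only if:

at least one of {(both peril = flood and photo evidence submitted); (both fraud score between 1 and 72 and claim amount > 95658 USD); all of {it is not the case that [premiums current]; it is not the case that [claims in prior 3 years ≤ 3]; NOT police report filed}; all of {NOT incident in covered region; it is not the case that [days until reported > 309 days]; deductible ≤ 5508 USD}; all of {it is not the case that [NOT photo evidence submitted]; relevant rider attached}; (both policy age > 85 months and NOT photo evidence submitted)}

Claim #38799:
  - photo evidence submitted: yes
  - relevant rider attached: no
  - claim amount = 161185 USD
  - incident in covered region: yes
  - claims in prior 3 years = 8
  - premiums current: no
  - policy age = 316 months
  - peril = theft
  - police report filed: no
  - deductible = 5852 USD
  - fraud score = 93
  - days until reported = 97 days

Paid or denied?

Atomic conditions:
  peril = flood: theft == flood is false
  photo evidence submitted: yes → true
  fraud score between 1 and 72: 93 in [1, 72] is false
  claim amount > 95658 USD: 161185 > 95658 is true
  premiums current: no → false
  claims in prior 3 years ≤ 3: 8 ≤ 3 is false
  NOT police report filed: no → true
  NOT incident in covered region: yes → false
  days until reported > 309 days: 97 > 309 is false
  deductible ≤ 5508 USD: 5852 ≤ 5508 is false
  NOT photo evidence submitted: yes → false
  relevant rider attached: no → false
  policy age > 85 months: 316 > 85 is true
Combine:
[1] false AND true = false
[2] false AND true = false
[3.1] NOT false = true
[3.2] NOT false = true
[3] true AND true AND true = true
[4.2] NOT false = true
[4] false AND true AND false = false
[5.1] NOT false = true
[5] true AND false = false
[6] true AND false = false
[root] false OR false OR true OR false OR false OR false = true
Overall: true → paid

Paid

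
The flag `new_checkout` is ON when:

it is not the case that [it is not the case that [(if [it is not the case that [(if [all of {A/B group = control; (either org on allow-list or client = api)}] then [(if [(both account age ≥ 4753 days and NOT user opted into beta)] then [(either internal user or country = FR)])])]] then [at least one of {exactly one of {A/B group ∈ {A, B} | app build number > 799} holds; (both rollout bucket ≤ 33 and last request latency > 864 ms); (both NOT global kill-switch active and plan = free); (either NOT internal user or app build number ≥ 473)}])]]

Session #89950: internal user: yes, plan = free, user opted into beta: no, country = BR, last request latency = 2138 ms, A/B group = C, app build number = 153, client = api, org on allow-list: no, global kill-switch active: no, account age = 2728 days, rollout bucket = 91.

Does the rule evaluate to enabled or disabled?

Enabled

Atomic conditions:
  A/B group = control: C == control is false
  org on allow-list: no → false
  client = api: api == api is true
  account age ≥ 4753 days: 2728 ≥ 4753 is false
  NOT user opted into beta: no → true
  internal user: yes → true
  country = FR: BR == FR is false
  A/B group ∈ {A, B}: C is not in the set → false
  app build number > 799: 153 > 799 is false
  rollout bucket ≤ 33: 91 ≤ 33 is false
  last request latency > 864 ms: 2138 > 864 is true
  NOT global kill-switch active: no → true
  plan = free: free == free is true
  NOT internal user: yes → false
  app build number ≥ 473: 153 ≥ 473 is false
Combine:
[1.1.1.1.1.2] false OR true = true
[1.1.1.1.1] false AND true = false
[1.1.1.1.2.1] false AND true = false
[1.1.1.1.2.2] true OR false = true
[1.1.1.1.2] false → true (antecedent false ⇒ implication holds) = true
[1.1.1.1] false → true (antecedent false ⇒ implication holds) = true
[1.1.1] NOT true = false
[1.1.2.1] exactly-one(false, false) = false
[1.1.2.2] false AND true = false
[1.1.2.3] true AND true = true
[1.1.2.4] false OR false = false
[1.1.2] false OR false OR true OR false = true
[1.1] false → true (antecedent false ⇒ implication holds) = true
[1] NOT true = false
[root] NOT false = true
Overall: true → enabled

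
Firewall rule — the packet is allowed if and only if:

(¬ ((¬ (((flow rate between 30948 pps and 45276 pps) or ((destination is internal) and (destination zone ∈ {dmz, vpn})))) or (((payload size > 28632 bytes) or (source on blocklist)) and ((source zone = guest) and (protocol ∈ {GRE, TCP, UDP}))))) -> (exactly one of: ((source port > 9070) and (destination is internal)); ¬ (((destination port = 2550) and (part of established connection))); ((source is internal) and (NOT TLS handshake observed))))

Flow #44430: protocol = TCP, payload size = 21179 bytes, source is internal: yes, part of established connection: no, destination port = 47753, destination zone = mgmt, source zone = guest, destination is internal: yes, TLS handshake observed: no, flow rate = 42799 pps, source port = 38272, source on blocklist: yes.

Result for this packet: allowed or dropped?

Allowed

Atomic conditions:
  flow rate between 30948 pps and 45276 pps: 42799 in [30948, 45276] is true
  destination is internal: yes → true
  destination zone ∈ {dmz, vpn}: mgmt is not in the set → false
  payload size > 28632 bytes: 21179 > 28632 is false
  source on blocklist: yes → true
  source zone = guest: guest == guest is true
  protocol ∈ {GRE, TCP, UDP}: TCP is in the set → true
  source port > 9070: 38272 > 9070 is true
  destination port = 2550: 47753 == 2550 is false
  part of established connection: no → false
  source is internal: yes → true
  NOT TLS handshake observed: no → true
Combine:
[1.1.1.1.2] true AND false = false
[1.1.1.1] true OR false = true
[1.1.1] NOT true = false
[1.1.2.1] false OR true = true
[1.1.2.2] true AND true = true
[1.1.2] true AND true = true
[1.1] false OR true = true
[1] NOT true = false
[2.1] true AND true = true
[2.2.1] false AND false = false
[2.2] NOT false = true
[2.3] true AND true = true
[2] exactly-one(true, true, true) = false
[root] false → false (antecedent false ⇒ implication holds) = true
Overall: true → allowed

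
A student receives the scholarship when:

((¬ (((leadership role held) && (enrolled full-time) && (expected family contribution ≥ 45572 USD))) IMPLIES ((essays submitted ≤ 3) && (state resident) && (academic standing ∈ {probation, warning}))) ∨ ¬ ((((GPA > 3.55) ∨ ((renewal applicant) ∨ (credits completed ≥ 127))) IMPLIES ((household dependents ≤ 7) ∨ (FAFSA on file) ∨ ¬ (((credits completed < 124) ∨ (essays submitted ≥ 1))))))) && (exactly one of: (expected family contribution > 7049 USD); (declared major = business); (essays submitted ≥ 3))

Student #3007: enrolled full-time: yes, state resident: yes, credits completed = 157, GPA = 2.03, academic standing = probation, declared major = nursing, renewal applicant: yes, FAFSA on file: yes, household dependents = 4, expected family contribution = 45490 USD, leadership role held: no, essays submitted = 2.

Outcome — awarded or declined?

Awarded

Atomic conditions:
  leadership role held: no → false
  enrolled full-time: yes → true
  expected family contribution ≥ 45572 USD: 45490 ≥ 45572 is false
  essays submitted ≤ 3: 2 ≤ 3 is true
  state resident: yes → true
  academic standing ∈ {probation, warning}: probation is in the set → true
  GPA > 3.55: 2.03 > 3.55 is false
  renewal applicant: yes → true
  credits completed ≥ 127: 157 ≥ 127 is true
  household dependents ≤ 7: 4 ≤ 7 is true
  FAFSA on file: yes → true
  credits completed < 124: 157 < 124 is false
  essays submitted ≥ 1: 2 ≥ 1 is true
  expected family contribution > 7049 USD: 45490 > 7049 is true
  declared major = business: nursing == business is false
  essays submitted ≥ 3: 2 ≥ 3 is false
Combine:
[1.1.1.1] false AND true AND false = false
[1.1.1] NOT false = true
[1.1.2] true AND true AND true = true
[1.1] true → true = true
[1.2.1.1.2] true OR true = true
[1.2.1.1] false OR true = true
[1.2.1.2.3.1] false OR true = true
[1.2.1.2.3] NOT true = false
[1.2.1.2] true OR true OR false = true
[1.2.1] true → true = true
[1.2] NOT true = false
[1] true OR false = true
[2] exactly-one(true, false, false) = true
[root] true AND true = true
Overall: true → awarded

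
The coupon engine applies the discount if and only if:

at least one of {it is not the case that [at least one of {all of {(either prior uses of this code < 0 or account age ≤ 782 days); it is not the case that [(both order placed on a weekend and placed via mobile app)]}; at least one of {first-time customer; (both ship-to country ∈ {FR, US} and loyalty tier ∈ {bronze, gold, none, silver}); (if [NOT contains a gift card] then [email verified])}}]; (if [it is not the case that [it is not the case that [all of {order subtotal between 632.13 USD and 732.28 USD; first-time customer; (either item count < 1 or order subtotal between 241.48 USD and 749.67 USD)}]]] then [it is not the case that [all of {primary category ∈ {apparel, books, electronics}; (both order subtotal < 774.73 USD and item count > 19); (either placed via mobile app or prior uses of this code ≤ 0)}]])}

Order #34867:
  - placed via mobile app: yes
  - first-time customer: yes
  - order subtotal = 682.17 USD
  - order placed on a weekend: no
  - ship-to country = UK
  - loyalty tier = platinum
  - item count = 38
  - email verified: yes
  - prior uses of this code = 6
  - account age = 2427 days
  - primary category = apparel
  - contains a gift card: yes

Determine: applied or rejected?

Rejected

Atomic conditions:
  prior uses of this code < 0: 6 < 0 is false
  account age ≤ 782 days: 2427 ≤ 782 is false
  order placed on a weekend: no → false
  placed via mobile app: yes → true
  first-time customer: yes → true
  ship-to country ∈ {FR, US}: UK is not in the set → false
  loyalty tier ∈ {bronze, gold, none, silver}: platinum is not in the set → false
  NOT contains a gift card: yes → false
  email verified: yes → true
  order subtotal between 632.13 USD and 732.28 USD: 682.17 in [632.13, 732.28] is true
  item count < 1: 38 < 1 is false
  order subtotal between 241.48 USD and 749.67 USD: 682.17 in [241.48, 749.67] is true
  primary category ∈ {apparel, books, electronics}: apparel is in the set → true
  order subtotal < 774.73 USD: 682.17 < 774.73 is true
  item count > 19: 38 > 19 is true
  prior uses of this code ≤ 0: 6 ≤ 0 is false
Combine:
[1.1.1.1] false OR false = false
[1.1.1.2.1] false AND true = false
[1.1.1.2] NOT false = true
[1.1.1] false AND true = false
[1.1.2.2] false AND false = false
[1.1.2.3] false → true (antecedent false ⇒ implication holds) = true
[1.1.2] true OR false OR true = true
[1.1] false OR true = true
[1] NOT true = false
[2.1.1.1.3] false OR true = true
[2.1.1.1] true AND true AND true = true
[2.1.1] NOT true = false
[2.1] NOT false = true
[2.2.1.2] true AND true = true
[2.2.1.3] true OR false = true
[2.2.1] true AND true AND true = true
[2.2] NOT true = false
[2] true → false = false
[root] false OR false = false
Overall: false → rejected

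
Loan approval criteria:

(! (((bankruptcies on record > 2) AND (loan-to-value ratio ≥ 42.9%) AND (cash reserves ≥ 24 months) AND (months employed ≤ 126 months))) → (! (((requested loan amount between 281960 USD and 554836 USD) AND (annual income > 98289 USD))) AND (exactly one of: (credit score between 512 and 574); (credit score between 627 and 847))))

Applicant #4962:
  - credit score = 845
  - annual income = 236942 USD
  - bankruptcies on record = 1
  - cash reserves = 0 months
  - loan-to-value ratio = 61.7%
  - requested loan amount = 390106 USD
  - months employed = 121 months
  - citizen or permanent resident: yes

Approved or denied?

Denied

Atomic conditions:
  bankruptcies on record > 2: 1 > 2 is false
  loan-to-value ratio ≥ 42.9%: 61.7 ≥ 42.9 is true
  cash reserves ≥ 24 months: 0 ≥ 24 is false
  months employed ≤ 126 months: 121 ≤ 126 is true
  requested loan amount between 281960 USD and 554836 USD: 390106 in [281960, 554836] is true
  annual income > 98289 USD: 236942 > 98289 is true
  credit score between 512 and 574: 845 in [512, 574] is false
  credit score between 627 and 847: 845 in [627, 847] is true
Combine:
[1.1] false AND true AND false AND true = false
[1] NOT false = true
[2.1.1] true AND true = true
[2.1] NOT true = false
[2.2] exactly-one(false, true) = true
[2] false AND true = false
[root] true → false = false
Overall: false → denied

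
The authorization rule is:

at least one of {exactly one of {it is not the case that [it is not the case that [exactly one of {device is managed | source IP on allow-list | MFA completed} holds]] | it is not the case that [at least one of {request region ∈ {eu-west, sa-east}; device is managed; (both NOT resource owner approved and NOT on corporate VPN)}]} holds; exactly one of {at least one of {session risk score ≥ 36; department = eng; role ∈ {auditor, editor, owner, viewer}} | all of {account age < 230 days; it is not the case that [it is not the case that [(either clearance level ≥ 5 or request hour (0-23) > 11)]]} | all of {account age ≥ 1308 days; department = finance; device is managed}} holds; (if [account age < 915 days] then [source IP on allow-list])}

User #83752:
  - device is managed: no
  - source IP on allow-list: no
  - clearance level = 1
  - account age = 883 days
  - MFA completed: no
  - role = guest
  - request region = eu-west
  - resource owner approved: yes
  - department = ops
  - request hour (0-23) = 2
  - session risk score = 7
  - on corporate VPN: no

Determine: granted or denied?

Denied

Atomic conditions:
  device is managed: no → false
  source IP on allow-list: no → false
  MFA completed: no → false
  request region ∈ {eu-west, sa-east}: eu-west is in the set → true
  NOT resource owner approved: yes → false
  NOT on corporate VPN: no → true
  session risk score ≥ 36: 7 ≥ 36 is false
  department = eng: ops == eng is false
  role ∈ {auditor, editor, owner, viewer}: guest is not in the set → false
  account age < 230 days: 883 < 230 is false
  clearance level ≥ 5: 1 ≥ 5 is false
  request hour (0-23) > 11: 2 > 11 is false
  account age ≥ 1308 days: 883 ≥ 1308 is false
  department = finance: ops == finance is false
  account age < 915 days: 883 < 915 is true
Combine:
[1.1.1.1] exactly-one(false, false, false) = false
[1.1.1] NOT false = true
[1.1] NOT true = false
[1.2.1.3] false AND true = false
[1.2.1] true OR false OR false = true
[1.2] NOT true = false
[1] exactly-one(false, false) = false
[2.1] false OR false OR false = false
[2.2.2.1.1] false OR false = false
[2.2.2.1] NOT false = true
[2.2.2] NOT true = false
[2.2] false AND false = false
[2.3] false AND false AND false = false
[2] exactly-one(false, false, false) = false
[3] true → false = false
[root] false OR false OR false = false
Overall: false → denied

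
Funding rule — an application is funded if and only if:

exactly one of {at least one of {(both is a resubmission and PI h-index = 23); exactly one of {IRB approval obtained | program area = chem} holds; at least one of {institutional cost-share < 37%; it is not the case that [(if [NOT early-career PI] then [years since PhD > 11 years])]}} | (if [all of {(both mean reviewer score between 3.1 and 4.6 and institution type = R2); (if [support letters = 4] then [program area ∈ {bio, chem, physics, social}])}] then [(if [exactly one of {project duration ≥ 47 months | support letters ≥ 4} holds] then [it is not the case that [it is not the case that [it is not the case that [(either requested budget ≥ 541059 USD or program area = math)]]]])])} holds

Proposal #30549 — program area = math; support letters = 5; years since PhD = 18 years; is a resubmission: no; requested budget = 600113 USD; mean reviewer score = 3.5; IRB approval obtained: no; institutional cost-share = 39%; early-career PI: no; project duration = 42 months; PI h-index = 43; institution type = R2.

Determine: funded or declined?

Atomic conditions:
  is a resubmission: no → false
  PI h-index = 23: 43 == 23 is false
  IRB approval obtained: no → false
  program area = chem: math == chem is false
  institutional cost-share < 37%: 39 < 37 is false
  NOT early-career PI: no → true
  years since PhD > 11 years: 18 > 11 is true
  mean reviewer score between 3.1 and 4.6: 3.5 in [3.1, 4.6] is true
  institution type = R2: R2 == R2 is true
  support letters = 4: 5 == 4 is false
  program area ∈ {bio, chem, physics, social}: math is not in the set → false
  project duration ≥ 47 months: 42 ≥ 47 is false
  support letters ≥ 4: 5 ≥ 4 is true
  requested budget ≥ 541059 USD: 600113 ≥ 541059 is true
  program area = math: math == math is true
Combine:
[1.1] false AND false = false
[1.2] exactly-one(false, false) = false
[1.3.2.1] true → true = true
[1.3.2] NOT true = false
[1.3] false OR false = false
[1] false OR false OR false = false
[2.1.1] true AND true = true
[2.1.2] false → false (antecedent false ⇒ implication holds) = true
[2.1] true AND true = true
[2.2.1] exactly-one(false, true) = true
[2.2.2.1.1.1] true OR true = true
[2.2.2.1.1] NOT true = false
[2.2.2.1] NOT false = true
[2.2.2] NOT true = false
[2.2] true → false = false
[2] true → false = false
[root] exactly-one(false, false) = false
Overall: false → declined

Declined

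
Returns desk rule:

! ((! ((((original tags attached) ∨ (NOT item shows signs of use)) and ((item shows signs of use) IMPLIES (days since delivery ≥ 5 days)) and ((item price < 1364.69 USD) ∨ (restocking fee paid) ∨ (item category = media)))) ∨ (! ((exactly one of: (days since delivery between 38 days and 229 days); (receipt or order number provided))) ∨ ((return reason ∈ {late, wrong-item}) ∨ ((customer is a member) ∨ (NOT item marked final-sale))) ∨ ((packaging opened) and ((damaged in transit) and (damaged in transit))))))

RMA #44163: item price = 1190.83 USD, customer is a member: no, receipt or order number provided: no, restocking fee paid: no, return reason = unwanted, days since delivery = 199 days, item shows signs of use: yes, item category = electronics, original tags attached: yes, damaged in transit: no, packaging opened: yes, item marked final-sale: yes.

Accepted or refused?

Atomic conditions:
  original tags attached: yes → true
  NOT item shows signs of use: yes → false
  item shows signs of use: yes → true
  days since delivery ≥ 5 days: 199 ≥ 5 is true
  item price < 1364.69 USD: 1190.83 < 1364.69 is true
  restocking fee paid: no → false
  item category = media: electronics == media is false
  days since delivery between 38 days and 229 days: 199 in [38, 229] is true
  receipt or order number provided: no → false
  return reason ∈ {late, wrong-item}: unwanted is not in the set → false
  customer is a member: no → false
  NOT item marked final-sale: yes → false
  packaging opened: yes → true
  damaged in transit: no → false
Combine:
[1.1.1.1] true OR false = true
[1.1.1.2] true → true = true
[1.1.1.3] true OR false OR false = true
[1.1.1] true AND true AND true = true
[1.1] NOT true = false
[1.2.1.1] exactly-one(true, false) = true
[1.2.1] NOT true = false
[1.2.2.2] false OR false = false
[1.2.2] false OR false = false
[1.2.3.2] false AND false = false
[1.2.3] true AND false = false
[1.2] false OR false OR false = false
[1] false OR false = false
[root] NOT false = true
Overall: true → accepted

Accepted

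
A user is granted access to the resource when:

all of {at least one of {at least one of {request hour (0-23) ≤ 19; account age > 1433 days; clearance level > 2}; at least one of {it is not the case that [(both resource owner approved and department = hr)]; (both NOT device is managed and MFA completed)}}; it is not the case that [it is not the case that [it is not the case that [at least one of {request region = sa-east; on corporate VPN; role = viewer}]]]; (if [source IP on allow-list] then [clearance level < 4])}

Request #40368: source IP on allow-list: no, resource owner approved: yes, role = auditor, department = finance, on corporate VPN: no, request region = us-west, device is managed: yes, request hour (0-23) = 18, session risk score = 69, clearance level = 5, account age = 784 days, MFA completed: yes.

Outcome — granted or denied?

Atomic conditions:
  request hour (0-23) ≤ 19: 18 ≤ 19 is true
  account age > 1433 days: 784 > 1433 is false
  clearance level > 2: 5 > 2 is true
  resource owner approved: yes → true
  department = hr: finance == hr is false
  NOT device is managed: yes → false
  MFA completed: yes → true
  request region = sa-east: us-west == sa-east is false
  on corporate VPN: no → false
  role = viewer: auditor == viewer is false
  source IP on allow-list: no → false
  clearance level < 4: 5 < 4 is false
Combine:
[1.1] true OR false OR true = true
[1.2.1.1] true AND false = false
[1.2.1] NOT false = true
[1.2.2] false AND true = false
[1.2] true OR false = true
[1] true OR true = true
[2.1.1.1] false OR false OR false = false
[2.1.1] NOT false = true
[2.1] NOT true = false
[2] NOT false = true
[3] false → false (antecedent false ⇒ implication holds) = true
[root] true AND true AND true = true
Overall: true → granted

Granted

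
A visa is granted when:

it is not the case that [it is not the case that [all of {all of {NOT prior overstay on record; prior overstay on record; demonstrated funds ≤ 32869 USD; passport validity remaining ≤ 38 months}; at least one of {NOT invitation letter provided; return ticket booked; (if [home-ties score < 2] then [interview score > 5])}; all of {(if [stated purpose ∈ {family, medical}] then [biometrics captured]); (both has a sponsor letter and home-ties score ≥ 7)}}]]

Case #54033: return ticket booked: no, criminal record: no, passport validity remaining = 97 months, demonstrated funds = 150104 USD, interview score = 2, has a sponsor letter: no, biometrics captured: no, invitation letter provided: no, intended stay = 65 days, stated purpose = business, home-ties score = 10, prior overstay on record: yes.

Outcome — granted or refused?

Refused

Atomic conditions:
  NOT prior overstay on record: yes → false
  prior overstay on record: yes → true
  demonstrated funds ≤ 32869 USD: 150104 ≤ 32869 is false
  passport validity remaining ≤ 38 months: 97 ≤ 38 is false
  NOT invitation letter provided: no → true
  return ticket booked: no → false
  home-ties score < 2: 10 < 2 is false
  interview score > 5: 2 > 5 is false
  stated purpose ∈ {family, medical}: business is not in the set → false
  biometrics captured: no → false
  has a sponsor letter: no → false
  home-ties score ≥ 7: 10 ≥ 7 is true
Combine:
[1.1.1] false AND true AND false AND false = false
[1.1.2.3] false → false (antecedent false ⇒ implication holds) = true
[1.1.2] true OR false OR true = true
[1.1.3.1] false → false (antecedent false ⇒ implication holds) = true
[1.1.3.2] false AND true = false
[1.1.3] true AND false = false
[1.1] false AND true AND false = false
[1] NOT false = true
[root] NOT true = false
Overall: false → refused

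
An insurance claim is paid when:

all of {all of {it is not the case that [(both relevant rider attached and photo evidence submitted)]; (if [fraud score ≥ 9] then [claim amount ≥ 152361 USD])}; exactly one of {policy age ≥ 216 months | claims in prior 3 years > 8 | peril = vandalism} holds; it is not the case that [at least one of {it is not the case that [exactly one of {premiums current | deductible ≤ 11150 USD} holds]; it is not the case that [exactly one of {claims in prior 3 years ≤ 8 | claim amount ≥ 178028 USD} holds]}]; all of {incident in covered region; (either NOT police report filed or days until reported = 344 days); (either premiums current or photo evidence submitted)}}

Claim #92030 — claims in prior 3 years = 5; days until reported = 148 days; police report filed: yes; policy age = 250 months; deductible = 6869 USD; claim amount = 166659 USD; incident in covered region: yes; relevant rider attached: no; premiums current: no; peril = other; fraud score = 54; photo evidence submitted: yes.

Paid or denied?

Denied

Atomic conditions:
  relevant rider attached: no → false
  photo evidence submitted: yes → true
  fraud score ≥ 9: 54 ≥ 9 is true
  claim amount ≥ 152361 USD: 166659 ≥ 152361 is true
  policy age ≥ 216 months: 250 ≥ 216 is true
  claims in prior 3 years > 8: 5 > 8 is false
  peril = vandalism: other == vandalism is false
  premiums current: no → false
  deductible ≤ 11150 USD: 6869 ≤ 11150 is true
  claims in prior 3 years ≤ 8: 5 ≤ 8 is true
  claim amount ≥ 178028 USD: 166659 ≥ 178028 is false
  incident in covered region: yes → true
  NOT police report filed: yes → false
  days until reported = 344 days: 148 == 344 is false
Combine:
[1.1.1] false AND true = false
[1.1] NOT false = true
[1.2] true → true = true
[1] true AND true = true
[2] exactly-one(true, false, false) = true
[3.1.1.1] exactly-one(false, true) = true
[3.1.1] NOT true = false
[3.1.2.1] exactly-one(true, false) = true
[3.1.2] NOT true = false
[3.1] false OR false = false
[3] NOT false = true
[4.2] false OR false = false
[4.3] false OR true = true
[4] true AND false AND true = false
[root] true AND true AND true AND false = false
Overall: false → denied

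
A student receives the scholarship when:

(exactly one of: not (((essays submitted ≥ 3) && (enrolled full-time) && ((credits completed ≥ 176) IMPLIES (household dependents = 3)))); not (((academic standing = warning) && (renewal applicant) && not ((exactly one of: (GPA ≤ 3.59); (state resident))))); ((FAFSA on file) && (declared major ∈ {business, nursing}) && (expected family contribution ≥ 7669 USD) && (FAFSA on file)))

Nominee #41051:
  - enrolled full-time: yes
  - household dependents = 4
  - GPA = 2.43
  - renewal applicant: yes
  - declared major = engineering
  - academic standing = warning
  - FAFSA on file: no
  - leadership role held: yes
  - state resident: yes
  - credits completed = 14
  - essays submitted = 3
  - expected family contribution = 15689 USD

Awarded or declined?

Declined

Atomic conditions:
  essays submitted ≥ 3: 3 ≥ 3 is true
  enrolled full-time: yes → true
  credits completed ≥ 176: 14 ≥ 176 is false
  household dependents = 3: 4 == 3 is false
  academic standing = warning: warning == warning is true
  renewal applicant: yes → true
  GPA ≤ 3.59: 2.43 ≤ 3.59 is true
  state resident: yes → true
  FAFSA on file: no → false
  declared major ∈ {business, nursing}: engineering is not in the set → false
  expected family contribution ≥ 7669 USD: 15689 ≥ 7669 is true
Combine:
[1.1.3] false → false (antecedent false ⇒ implication holds) = true
[1.1] true AND true AND true = true
[1] NOT true = false
[2.1.3.1] exactly-one(true, true) = false
[2.1.3] NOT false = true
[2.1] true AND true AND true = true
[2] NOT true = false
[3] false AND false AND true AND false = false
[root] exactly-one(false, false, false) = false
Overall: false → declined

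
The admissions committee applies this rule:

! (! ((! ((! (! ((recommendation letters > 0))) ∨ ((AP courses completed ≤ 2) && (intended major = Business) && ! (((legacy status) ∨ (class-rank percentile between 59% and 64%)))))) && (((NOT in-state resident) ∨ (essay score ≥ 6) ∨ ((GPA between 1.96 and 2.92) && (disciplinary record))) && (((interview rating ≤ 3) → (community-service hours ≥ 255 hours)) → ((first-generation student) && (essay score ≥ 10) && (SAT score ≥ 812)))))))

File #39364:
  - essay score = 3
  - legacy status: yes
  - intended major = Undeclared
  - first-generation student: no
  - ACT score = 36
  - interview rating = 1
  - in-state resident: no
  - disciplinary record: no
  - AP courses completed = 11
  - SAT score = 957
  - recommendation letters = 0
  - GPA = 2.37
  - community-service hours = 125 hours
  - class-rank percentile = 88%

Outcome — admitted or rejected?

Atomic conditions:
  recommendation letters > 0: 0 > 0 is false
  AP courses completed ≤ 2: 11 ≤ 2 is false
  intended major = Business: Undeclared == Business is false
  legacy status: yes → true
  class-rank percentile between 59% and 64%: 88 in [59, 64] is false
  NOT in-state resident: no → true
  essay score ≥ 6: 3 ≥ 6 is false
  GPA between 1.96 and 2.92: 2.37 in [1.96, 2.92] is true
  disciplinary record: no → false
  interview rating ≤ 3: 1 ≤ 3 is true
  community-service hours ≥ 255 hours: 125 ≥ 255 is false
  first-generation student: no → false
  essay score ≥ 10: 3 ≥ 10 is false
  SAT score ≥ 812: 957 ≥ 812 is true
Combine:
[1.1.1.1.1.1] NOT false = true
[1.1.1.1.1] NOT true = false
[1.1.1.1.2.3.1] true OR false = true
[1.1.1.1.2.3] NOT true = false
[1.1.1.1.2] false AND false AND false = false
[1.1.1.1] false OR false = false
[1.1.1] NOT false = true
[1.1.2.1.3] true AND false = false
[1.1.2.1] true OR false OR false = true
[1.1.2.2.1] true → false = false
[1.1.2.2.2] false AND false AND true = false
[1.1.2.2] false → false (antecedent false ⇒ implication holds) = true
[1.1.2] true AND true = true
[1.1] true AND true = true
[1] NOT true = false
[root] NOT false = true
Overall: true → admitted

Admitted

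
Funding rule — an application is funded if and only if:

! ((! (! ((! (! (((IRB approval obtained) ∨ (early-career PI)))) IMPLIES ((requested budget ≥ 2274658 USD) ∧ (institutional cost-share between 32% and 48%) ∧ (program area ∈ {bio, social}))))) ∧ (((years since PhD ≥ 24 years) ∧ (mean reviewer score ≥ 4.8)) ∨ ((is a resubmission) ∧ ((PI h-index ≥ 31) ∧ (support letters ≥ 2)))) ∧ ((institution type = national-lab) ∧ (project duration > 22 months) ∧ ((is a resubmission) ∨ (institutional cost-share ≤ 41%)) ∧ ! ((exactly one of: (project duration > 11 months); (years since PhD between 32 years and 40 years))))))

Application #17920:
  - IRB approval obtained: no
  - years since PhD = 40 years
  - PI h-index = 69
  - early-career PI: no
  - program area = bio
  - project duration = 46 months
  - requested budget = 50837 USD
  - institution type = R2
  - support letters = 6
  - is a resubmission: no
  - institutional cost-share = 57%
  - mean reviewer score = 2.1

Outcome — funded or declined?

Atomic conditions:
  IRB approval obtained: no → false
  early-career PI: no → false
  requested budget ≥ 2274658 USD: 50837 ≥ 2274658 is false
  institutional cost-share between 32% and 48%: 57 in [32, 48] is false
  program area ∈ {bio, social}: bio is in the set → true
  years since PhD ≥ 24 years: 40 ≥ 24 is true
  mean reviewer score ≥ 4.8: 2.1 ≥ 4.8 is false
  is a resubmission: no → false
  PI h-index ≥ 31: 69 ≥ 31 is true
  support letters ≥ 2: 6 ≥ 2 is true
  institution type = national-lab: R2 == national-lab is false
  project duration > 22 months: 46 > 22 is true
  institutional cost-share ≤ 41%: 57 ≤ 41 is false
  project duration > 11 months: 46 > 11 is true
  years since PhD between 32 years and 40 years: 40 in [32, 40] is true
Combine:
[1.1.1.1.1.1.1] false OR false = false
[1.1.1.1.1.1] NOT false = true
[1.1.1.1.1] NOT true = false
[1.1.1.1.2] false AND false AND true = false
[1.1.1.1] false → false (antecedent false ⇒ implication holds) = true
[1.1.1] NOT true = false
[1.1] NOT false = true
[1.2.1] true AND false = false
[1.2.2.2] true AND true = true
[1.2.2] false AND true = false
[1.2] false OR false = false
[1.3.3] false OR false = false
[1.3.4.1] exactly-one(true, true) = false
[1.3.4] NOT false = true
[1.3] false AND true AND false AND true = false
[1] true AND false AND false = false
[root] NOT false = true
Overall: true → funded

Funded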